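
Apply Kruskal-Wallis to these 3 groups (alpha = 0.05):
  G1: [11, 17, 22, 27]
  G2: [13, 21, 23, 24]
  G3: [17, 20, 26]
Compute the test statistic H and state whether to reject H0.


Step 1: Combine all N = 11 observations and assign midranks.
sorted (value, group, rank): (11,G1,1), (13,G2,2), (17,G1,3.5), (17,G3,3.5), (20,G3,5), (21,G2,6), (22,G1,7), (23,G2,8), (24,G2,9), (26,G3,10), (27,G1,11)
Step 2: Sum ranks within each group.
R_1 = 22.5 (n_1 = 4)
R_2 = 25 (n_2 = 4)
R_3 = 18.5 (n_3 = 3)
Step 3: H = 12/(N(N+1)) * sum(R_i^2/n_i) - 3(N+1)
     = 12/(11*12) * (22.5^2/4 + 25^2/4 + 18.5^2/3) - 3*12
     = 0.090909 * 396.896 - 36
     = 0.081439.
Step 4: Ties present; correction factor C = 1 - 6/(11^3 - 11) = 0.995455. Corrected H = 0.081439 / 0.995455 = 0.081811.
Step 5: Under H0, H ~ chi^2(2); p-value = 0.959920.
Step 6: alpha = 0.05. fail to reject H0.

H = 0.0818, df = 2, p = 0.959920, fail to reject H0.


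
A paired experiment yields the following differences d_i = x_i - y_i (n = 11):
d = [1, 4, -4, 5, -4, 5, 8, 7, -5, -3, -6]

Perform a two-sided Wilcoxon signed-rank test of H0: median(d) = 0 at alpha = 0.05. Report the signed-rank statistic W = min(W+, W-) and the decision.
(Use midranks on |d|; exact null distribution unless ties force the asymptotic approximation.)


Step 1: Drop any zero differences (none here) and take |d_i|.
|d| = [1, 4, 4, 5, 4, 5, 8, 7, 5, 3, 6]
Step 2: Midrank |d_i| (ties get averaged ranks).
ranks: |1|->1, |4|->4, |4|->4, |5|->7, |4|->4, |5|->7, |8|->11, |7|->10, |5|->7, |3|->2, |6|->9
Step 3: Attach original signs; sum ranks with positive sign and with negative sign.
W+ = 1 + 4 + 7 + 7 + 11 + 10 = 40
W- = 4 + 4 + 7 + 2 + 9 = 26
(Check: W+ + W- = 66 should equal n(n+1)/2 = 66.)
Step 4: Test statistic W = min(W+, W-) = 26.
Step 5: Ties in |d|, so use the tie-corrected normal approximation.
        E[W] = n(n+1)/4 = 11*12/4 = 33.
        Tie groups: |d|=4 (t=3), |d|=5 (t=3); sum(t^3 - t) = 48.
        Var[W] = n(n+1)(2n+1)/24 - sum(t^3-t)/48 = 3036/24 - 48/48 = 125.5.
        z = (W - E[W]) / sqrt(Var[W]) = (26 - 33) / 11.2027 = -0.6249.
        Two-sided p = 2*Phi(z) = 0.532069.
Step 6: alpha = 0.05. fail to reject H0.

W+ = 40, W- = 26, W = min = 26, p = 0.532069, fail to reject H0.


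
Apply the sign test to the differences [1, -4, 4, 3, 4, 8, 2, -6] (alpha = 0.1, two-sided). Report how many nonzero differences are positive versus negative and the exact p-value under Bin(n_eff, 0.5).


Step 1: Discard zero differences. Original n = 8; n_eff = number of nonzero differences = 8.
Nonzero differences (with sign): +1, -4, +4, +3, +4, +8, +2, -6
Step 2: Count signs: positive = 6, negative = 2.
Step 3: Under H0: P(positive) = 0.5, so the number of positives S ~ Bin(8, 0.5).
Step 4: Two-sided exact p-value = sum of Bin(8,0.5) probabilities at or below the observed probability = 0.289062.
Step 5: alpha = 0.1. fail to reject H0.

n_eff = 8, pos = 6, neg = 2, p = 0.289062, fail to reject H0.


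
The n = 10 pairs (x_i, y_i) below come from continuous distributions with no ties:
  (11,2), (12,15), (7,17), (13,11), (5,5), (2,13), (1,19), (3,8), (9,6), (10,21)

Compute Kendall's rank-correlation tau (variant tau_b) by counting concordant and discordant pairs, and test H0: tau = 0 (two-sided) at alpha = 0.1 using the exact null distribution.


Step 1: Enumerate the 45 unordered pairs (i,j) with i<j and classify each by sign(x_j-x_i) * sign(y_j-y_i).
  (1,2):dx=+1,dy=+13->C; (1,3):dx=-4,dy=+15->D; (1,4):dx=+2,dy=+9->C; (1,5):dx=-6,dy=+3->D
  (1,6):dx=-9,dy=+11->D; (1,7):dx=-10,dy=+17->D; (1,8):dx=-8,dy=+6->D; (1,9):dx=-2,dy=+4->D
  (1,10):dx=-1,dy=+19->D; (2,3):dx=-5,dy=+2->D; (2,4):dx=+1,dy=-4->D; (2,5):dx=-7,dy=-10->C
  (2,6):dx=-10,dy=-2->C; (2,7):dx=-11,dy=+4->D; (2,8):dx=-9,dy=-7->C; (2,9):dx=-3,dy=-9->C
  (2,10):dx=-2,dy=+6->D; (3,4):dx=+6,dy=-6->D; (3,5):dx=-2,dy=-12->C; (3,6):dx=-5,dy=-4->C
  (3,7):dx=-6,dy=+2->D; (3,8):dx=-4,dy=-9->C; (3,9):dx=+2,dy=-11->D; (3,10):dx=+3,dy=+4->C
  (4,5):dx=-8,dy=-6->C; (4,6):dx=-11,dy=+2->D; (4,7):dx=-12,dy=+8->D; (4,8):dx=-10,dy=-3->C
  (4,9):dx=-4,dy=-5->C; (4,10):dx=-3,dy=+10->D; (5,6):dx=-3,dy=+8->D; (5,7):dx=-4,dy=+14->D
  (5,8):dx=-2,dy=+3->D; (5,9):dx=+4,dy=+1->C; (5,10):dx=+5,dy=+16->C; (6,7):dx=-1,dy=+6->D
  (6,8):dx=+1,dy=-5->D; (6,9):dx=+7,dy=-7->D; (6,10):dx=+8,dy=+8->C; (7,8):dx=+2,dy=-11->D
  (7,9):dx=+8,dy=-13->D; (7,10):dx=+9,dy=+2->C; (8,9):dx=+6,dy=-2->D; (8,10):dx=+7,dy=+13->C
  (9,10):dx=+1,dy=+15->C
Step 2: C = 19, D = 26, total pairs = 45.
Step 3: tau = (C - D)/(n(n-1)/2) = (19 - 26)/45 = -0.155556.
Step 4: Exact two-sided p-value (enumerate n! = 3628800 permutations of y under H0): p = 0.600654.
Step 5: alpha = 0.1. fail to reject H0.

tau_b = -0.1556 (C=19, D=26), p = 0.600654, fail to reject H0.


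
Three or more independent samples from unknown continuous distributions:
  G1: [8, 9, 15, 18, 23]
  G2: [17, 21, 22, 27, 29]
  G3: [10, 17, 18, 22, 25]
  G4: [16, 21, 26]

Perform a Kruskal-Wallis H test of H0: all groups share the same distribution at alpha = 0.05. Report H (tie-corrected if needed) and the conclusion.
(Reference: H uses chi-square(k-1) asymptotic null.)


Step 1: Combine all N = 18 observations and assign midranks.
sorted (value, group, rank): (8,G1,1), (9,G1,2), (10,G3,3), (15,G1,4), (16,G4,5), (17,G2,6.5), (17,G3,6.5), (18,G1,8.5), (18,G3,8.5), (21,G2,10.5), (21,G4,10.5), (22,G2,12.5), (22,G3,12.5), (23,G1,14), (25,G3,15), (26,G4,16), (27,G2,17), (29,G2,18)
Step 2: Sum ranks within each group.
R_1 = 29.5 (n_1 = 5)
R_2 = 64.5 (n_2 = 5)
R_3 = 45.5 (n_3 = 5)
R_4 = 31.5 (n_4 = 3)
Step 3: H = 12/(N(N+1)) * sum(R_i^2/n_i) - 3(N+1)
     = 12/(18*19) * (29.5^2/5 + 64.5^2/5 + 45.5^2/5 + 31.5^2/3) - 3*19
     = 0.035088 * 1750.9 - 57
     = 4.435088.
Step 4: Ties present; correction factor C = 1 - 24/(18^3 - 18) = 0.995872. Corrected H = 4.435088 / 0.995872 = 4.453472.
Step 5: Under H0, H ~ chi^2(3); p-value = 0.216478.
Step 6: alpha = 0.05. fail to reject H0.

H = 4.4535, df = 3, p = 0.216478, fail to reject H0.


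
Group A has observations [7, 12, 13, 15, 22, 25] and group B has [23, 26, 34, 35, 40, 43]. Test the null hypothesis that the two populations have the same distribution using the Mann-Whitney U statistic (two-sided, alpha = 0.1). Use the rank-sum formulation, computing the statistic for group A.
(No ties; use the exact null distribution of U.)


Step 1: Combine and sort all 12 observations; assign midranks.
sorted (value, group): (7,X), (12,X), (13,X), (15,X), (22,X), (23,Y), (25,X), (26,Y), (34,Y), (35,Y), (40,Y), (43,Y)
ranks: 7->1, 12->2, 13->3, 15->4, 22->5, 23->6, 25->7, 26->8, 34->9, 35->10, 40->11, 43->12
Step 2: Rank sum for X: R1 = 1 + 2 + 3 + 4 + 5 + 7 = 22.
Step 3: U_X = R1 - n1(n1+1)/2 = 22 - 6*7/2 = 22 - 21 = 1.
       U_Y = n1*n2 - U_X = 36 - 1 = 35.
Step 4: No ties, so the exact null distribution of U (based on enumerating the C(12,6) = 924 equally likely rank assignments) gives the two-sided p-value.
Step 5: p-value = 0.004329; compare to alpha = 0.1. reject H0.

U_X = 1, p = 0.004329, reject H0 at alpha = 0.1.


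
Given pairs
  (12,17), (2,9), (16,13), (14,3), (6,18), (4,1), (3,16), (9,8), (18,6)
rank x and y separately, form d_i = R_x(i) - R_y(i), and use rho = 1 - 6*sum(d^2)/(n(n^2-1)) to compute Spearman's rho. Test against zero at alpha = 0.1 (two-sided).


Step 1: Rank x and y separately (midranks; no ties here).
rank(x): 12->6, 2->1, 16->8, 14->7, 6->4, 4->3, 3->2, 9->5, 18->9
rank(y): 17->8, 9->5, 13->6, 3->2, 18->9, 1->1, 16->7, 8->4, 6->3
Step 2: d_i = R_x(i) - R_y(i); compute d_i^2.
  (6-8)^2=4, (1-5)^2=16, (8-6)^2=4, (7-2)^2=25, (4-9)^2=25, (3-1)^2=4, (2-7)^2=25, (5-4)^2=1, (9-3)^2=36
sum(d^2) = 140.
Step 3: rho = 1 - 6*140 / (9*(9^2 - 1)) = 1 - 840/720 = -0.166667.
Step 4: Under H0, t = rho * sqrt((n-2)/(1-rho^2)) = -0.4472 ~ t(7).
Step 5: Two-sided p-value from the t-distribution with 7 df = 0.668231.
Step 6: alpha = 0.1. fail to reject H0.

rho = -0.1667, p = 0.668231, fail to reject H0 at alpha = 0.1.


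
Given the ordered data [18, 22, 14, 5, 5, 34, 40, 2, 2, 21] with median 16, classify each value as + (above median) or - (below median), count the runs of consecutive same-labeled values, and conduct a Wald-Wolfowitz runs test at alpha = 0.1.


Step 1: Compute median = 16; label A = above, B = below.
Labels in order: AABBBAABBA  (n_A = 5, n_B = 5)
Step 2: Count runs R = 5.
Step 3: Under H0 (random ordering), E[R] = 2*n_A*n_B/(n_A+n_B) + 1 = 2*5*5/10 + 1 = 6.0000.
        Var[R] = 2*n_A*n_B*(2*n_A*n_B - n_A - n_B) / ((n_A+n_B)^2 * (n_A+n_B-1)) = 2000/900 = 2.2222.
        SD[R] = 1.4907.
Step 4: Continuity-corrected z = (R + 0.5 - E[R]) / SD[R] = (5 + 0.5 - 6.0000) / 1.4907 = -0.3354.
Step 5: Two-sided p-value via normal approximation = 2*(1 - Phi(|z|)) = 0.737316.
Step 6: alpha = 0.1. fail to reject H0.

R = 5, z = -0.3354, p = 0.737316, fail to reject H0.


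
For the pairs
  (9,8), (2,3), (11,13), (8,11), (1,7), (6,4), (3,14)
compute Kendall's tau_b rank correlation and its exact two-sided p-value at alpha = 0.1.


Step 1: Enumerate the 21 unordered pairs (i,j) with i<j and classify each by sign(x_j-x_i) * sign(y_j-y_i).
  (1,2):dx=-7,dy=-5->C; (1,3):dx=+2,dy=+5->C; (1,4):dx=-1,dy=+3->D; (1,5):dx=-8,dy=-1->C
  (1,6):dx=-3,dy=-4->C; (1,7):dx=-6,dy=+6->D; (2,3):dx=+9,dy=+10->C; (2,4):dx=+6,dy=+8->C
  (2,5):dx=-1,dy=+4->D; (2,6):dx=+4,dy=+1->C; (2,7):dx=+1,dy=+11->C; (3,4):dx=-3,dy=-2->C
  (3,5):dx=-10,dy=-6->C; (3,6):dx=-5,dy=-9->C; (3,7):dx=-8,dy=+1->D; (4,5):dx=-7,dy=-4->C
  (4,6):dx=-2,dy=-7->C; (4,7):dx=-5,dy=+3->D; (5,6):dx=+5,dy=-3->D; (5,7):dx=+2,dy=+7->C
  (6,7):dx=-3,dy=+10->D
Step 2: C = 14, D = 7, total pairs = 21.
Step 3: tau = (C - D)/(n(n-1)/2) = (14 - 7)/21 = 0.333333.
Step 4: Exact two-sided p-value (enumerate n! = 5040 permutations of y under H0): p = 0.381349.
Step 5: alpha = 0.1. fail to reject H0.

tau_b = 0.3333 (C=14, D=7), p = 0.381349, fail to reject H0.


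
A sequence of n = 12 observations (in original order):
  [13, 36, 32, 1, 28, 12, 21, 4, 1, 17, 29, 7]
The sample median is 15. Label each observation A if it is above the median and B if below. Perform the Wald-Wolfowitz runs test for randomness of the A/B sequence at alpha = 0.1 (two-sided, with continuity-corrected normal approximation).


Step 1: Compute median = 15; label A = above, B = below.
Labels in order: BAABABABBAAB  (n_A = 6, n_B = 6)
Step 2: Count runs R = 9.
Step 3: Under H0 (random ordering), E[R] = 2*n_A*n_B/(n_A+n_B) + 1 = 2*6*6/12 + 1 = 7.0000.
        Var[R] = 2*n_A*n_B*(2*n_A*n_B - n_A - n_B) / ((n_A+n_B)^2 * (n_A+n_B-1)) = 4320/1584 = 2.7273.
        SD[R] = 1.6514.
Step 4: Continuity-corrected z = (R - 0.5 - E[R]) / SD[R] = (9 - 0.5 - 7.0000) / 1.6514 = 0.9083.
Step 5: Two-sided p-value via normal approximation = 2*(1 - Phi(|z|)) = 0.363722.
Step 6: alpha = 0.1. fail to reject H0.

R = 9, z = 0.9083, p = 0.363722, fail to reject H0.


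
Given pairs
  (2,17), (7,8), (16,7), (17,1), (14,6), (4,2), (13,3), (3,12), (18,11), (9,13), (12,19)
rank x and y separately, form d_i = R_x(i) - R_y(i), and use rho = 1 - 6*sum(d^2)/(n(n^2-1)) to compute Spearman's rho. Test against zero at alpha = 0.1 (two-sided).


Step 1: Rank x and y separately (midranks; no ties here).
rank(x): 2->1, 7->4, 16->9, 17->10, 14->8, 4->3, 13->7, 3->2, 18->11, 9->5, 12->6
rank(y): 17->10, 8->6, 7->5, 1->1, 6->4, 2->2, 3->3, 12->8, 11->7, 13->9, 19->11
Step 2: d_i = R_x(i) - R_y(i); compute d_i^2.
  (1-10)^2=81, (4-6)^2=4, (9-5)^2=16, (10-1)^2=81, (8-4)^2=16, (3-2)^2=1, (7-3)^2=16, (2-8)^2=36, (11-7)^2=16, (5-9)^2=16, (6-11)^2=25
sum(d^2) = 308.
Step 3: rho = 1 - 6*308 / (11*(11^2 - 1)) = 1 - 1848/1320 = -0.400000.
Step 4: Under H0, t = rho * sqrt((n-2)/(1-rho^2)) = -1.3093 ~ t(9).
Step 5: Two-sided p-value from the t-distribution with 9 df = 0.222868.
Step 6: alpha = 0.1. fail to reject H0.

rho = -0.4000, p = 0.222868, fail to reject H0 at alpha = 0.1.


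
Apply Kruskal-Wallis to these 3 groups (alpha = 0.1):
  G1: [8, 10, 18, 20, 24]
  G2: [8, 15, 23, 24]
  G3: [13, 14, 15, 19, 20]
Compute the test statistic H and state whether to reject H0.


Step 1: Combine all N = 14 observations and assign midranks.
sorted (value, group, rank): (8,G1,1.5), (8,G2,1.5), (10,G1,3), (13,G3,4), (14,G3,5), (15,G2,6.5), (15,G3,6.5), (18,G1,8), (19,G3,9), (20,G1,10.5), (20,G3,10.5), (23,G2,12), (24,G1,13.5), (24,G2,13.5)
Step 2: Sum ranks within each group.
R_1 = 36.5 (n_1 = 5)
R_2 = 33.5 (n_2 = 4)
R_3 = 35 (n_3 = 5)
Step 3: H = 12/(N(N+1)) * sum(R_i^2/n_i) - 3(N+1)
     = 12/(14*15) * (36.5^2/5 + 33.5^2/4 + 35^2/5) - 3*15
     = 0.057143 * 792.013 - 45
     = 0.257857.
Step 4: Ties present; correction factor C = 1 - 24/(14^3 - 14) = 0.991209. Corrected H = 0.257857 / 0.991209 = 0.260144.
Step 5: Under H0, H ~ chi^2(2); p-value = 0.878032.
Step 6: alpha = 0.1. fail to reject H0.

H = 0.2601, df = 2, p = 0.878032, fail to reject H0.


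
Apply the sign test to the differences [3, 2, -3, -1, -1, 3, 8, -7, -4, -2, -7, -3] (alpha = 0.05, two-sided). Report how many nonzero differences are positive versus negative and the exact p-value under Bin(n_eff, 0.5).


Step 1: Discard zero differences. Original n = 12; n_eff = number of nonzero differences = 12.
Nonzero differences (with sign): +3, +2, -3, -1, -1, +3, +8, -7, -4, -2, -7, -3
Step 2: Count signs: positive = 4, negative = 8.
Step 3: Under H0: P(positive) = 0.5, so the number of positives S ~ Bin(12, 0.5).
Step 4: Two-sided exact p-value = sum of Bin(12,0.5) probabilities at or below the observed probability = 0.387695.
Step 5: alpha = 0.05. fail to reject H0.

n_eff = 12, pos = 4, neg = 8, p = 0.387695, fail to reject H0.


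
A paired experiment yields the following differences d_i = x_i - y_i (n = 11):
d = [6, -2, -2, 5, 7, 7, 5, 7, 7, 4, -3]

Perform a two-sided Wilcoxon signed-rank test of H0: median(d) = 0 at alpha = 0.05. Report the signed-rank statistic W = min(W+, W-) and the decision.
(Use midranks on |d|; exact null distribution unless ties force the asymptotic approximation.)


Step 1: Drop any zero differences (none here) and take |d_i|.
|d| = [6, 2, 2, 5, 7, 7, 5, 7, 7, 4, 3]
Step 2: Midrank |d_i| (ties get averaged ranks).
ranks: |6|->7, |2|->1.5, |2|->1.5, |5|->5.5, |7|->9.5, |7|->9.5, |5|->5.5, |7|->9.5, |7|->9.5, |4|->4, |3|->3
Step 3: Attach original signs; sum ranks with positive sign and with negative sign.
W+ = 7 + 5.5 + 9.5 + 9.5 + 5.5 + 9.5 + 9.5 + 4 = 60
W- = 1.5 + 1.5 + 3 = 6
(Check: W+ + W- = 66 should equal n(n+1)/2 = 66.)
Step 4: Test statistic W = min(W+, W-) = 6.
Step 5: Ties in |d|, so use the tie-corrected normal approximation.
        E[W] = n(n+1)/4 = 11*12/4 = 33.
        Tie groups: |d|=2 (t=2), |d|=5 (t=2), |d|=7 (t=4); sum(t^3 - t) = 72.
        Var[W] = n(n+1)(2n+1)/24 - sum(t^3-t)/48 = 3036/24 - 72/48 = 125.
        z = (W - E[W]) / sqrt(Var[W]) = (6 - 33) / 11.1803 = -2.4150.
        Two-sided p = 2*Phi(z) = 0.015737.
Step 6: alpha = 0.05. reject H0.

W+ = 60, W- = 6, W = min = 6, p = 0.015737, reject H0.


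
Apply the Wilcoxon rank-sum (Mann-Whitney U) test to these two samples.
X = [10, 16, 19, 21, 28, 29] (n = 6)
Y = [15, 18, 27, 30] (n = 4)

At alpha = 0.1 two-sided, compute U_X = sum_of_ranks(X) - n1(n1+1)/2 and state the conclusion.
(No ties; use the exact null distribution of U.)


Step 1: Combine and sort all 10 observations; assign midranks.
sorted (value, group): (10,X), (15,Y), (16,X), (18,Y), (19,X), (21,X), (27,Y), (28,X), (29,X), (30,Y)
ranks: 10->1, 15->2, 16->3, 18->4, 19->5, 21->6, 27->7, 28->8, 29->9, 30->10
Step 2: Rank sum for X: R1 = 1 + 3 + 5 + 6 + 8 + 9 = 32.
Step 3: U_X = R1 - n1(n1+1)/2 = 32 - 6*7/2 = 32 - 21 = 11.
       U_Y = n1*n2 - U_X = 24 - 11 = 13.
Step 4: No ties, so the exact null distribution of U (based on enumerating the C(10,6) = 210 equally likely rank assignments) gives the two-sided p-value.
Step 5: p-value = 0.914286; compare to alpha = 0.1. fail to reject H0.

U_X = 11, p = 0.914286, fail to reject H0 at alpha = 0.1.


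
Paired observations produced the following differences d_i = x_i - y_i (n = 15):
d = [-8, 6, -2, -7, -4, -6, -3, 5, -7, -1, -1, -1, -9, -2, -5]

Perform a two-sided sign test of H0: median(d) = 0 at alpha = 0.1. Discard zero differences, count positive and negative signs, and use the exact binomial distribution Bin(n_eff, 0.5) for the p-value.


Step 1: Discard zero differences. Original n = 15; n_eff = number of nonzero differences = 15.
Nonzero differences (with sign): -8, +6, -2, -7, -4, -6, -3, +5, -7, -1, -1, -1, -9, -2, -5
Step 2: Count signs: positive = 2, negative = 13.
Step 3: Under H0: P(positive) = 0.5, so the number of positives S ~ Bin(15, 0.5).
Step 4: Two-sided exact p-value = sum of Bin(15,0.5) probabilities at or below the observed probability = 0.007385.
Step 5: alpha = 0.1. reject H0.

n_eff = 15, pos = 2, neg = 13, p = 0.007385, reject H0.


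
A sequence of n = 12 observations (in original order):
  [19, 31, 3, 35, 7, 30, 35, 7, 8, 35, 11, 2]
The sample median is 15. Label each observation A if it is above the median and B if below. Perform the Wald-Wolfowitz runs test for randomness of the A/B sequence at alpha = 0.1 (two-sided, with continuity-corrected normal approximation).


Step 1: Compute median = 15; label A = above, B = below.
Labels in order: AABABAABBABB  (n_A = 6, n_B = 6)
Step 2: Count runs R = 8.
Step 3: Under H0 (random ordering), E[R] = 2*n_A*n_B/(n_A+n_B) + 1 = 2*6*6/12 + 1 = 7.0000.
        Var[R] = 2*n_A*n_B*(2*n_A*n_B - n_A - n_B) / ((n_A+n_B)^2 * (n_A+n_B-1)) = 4320/1584 = 2.7273.
        SD[R] = 1.6514.
Step 4: Continuity-corrected z = (R - 0.5 - E[R]) / SD[R] = (8 - 0.5 - 7.0000) / 1.6514 = 0.3028.
Step 5: Two-sided p-value via normal approximation = 2*(1 - Phi(|z|)) = 0.762069.
Step 6: alpha = 0.1. fail to reject H0.

R = 8, z = 0.3028, p = 0.762069, fail to reject H0.


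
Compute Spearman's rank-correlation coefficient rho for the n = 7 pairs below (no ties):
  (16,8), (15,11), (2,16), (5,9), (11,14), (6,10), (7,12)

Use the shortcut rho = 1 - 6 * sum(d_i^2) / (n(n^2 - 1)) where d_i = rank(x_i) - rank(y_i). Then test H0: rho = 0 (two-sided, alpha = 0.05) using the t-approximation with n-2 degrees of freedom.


Step 1: Rank x and y separately (midranks; no ties here).
rank(x): 16->7, 15->6, 2->1, 5->2, 11->5, 6->3, 7->4
rank(y): 8->1, 11->4, 16->7, 9->2, 14->6, 10->3, 12->5
Step 2: d_i = R_x(i) - R_y(i); compute d_i^2.
  (7-1)^2=36, (6-4)^2=4, (1-7)^2=36, (2-2)^2=0, (5-6)^2=1, (3-3)^2=0, (4-5)^2=1
sum(d^2) = 78.
Step 3: rho = 1 - 6*78 / (7*(7^2 - 1)) = 1 - 468/336 = -0.392857.
Step 4: Under H0, t = rho * sqrt((n-2)/(1-rho^2)) = -0.9553 ~ t(5).
Step 5: Two-sided p-value from the t-distribution with 5 df = 0.383317.
Step 6: alpha = 0.05. fail to reject H0.

rho = -0.3929, p = 0.383317, fail to reject H0 at alpha = 0.05.


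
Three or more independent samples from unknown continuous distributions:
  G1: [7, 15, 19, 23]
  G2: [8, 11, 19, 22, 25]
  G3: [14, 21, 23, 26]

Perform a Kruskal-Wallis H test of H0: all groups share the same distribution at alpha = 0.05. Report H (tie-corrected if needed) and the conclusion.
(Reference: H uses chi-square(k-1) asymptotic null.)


Step 1: Combine all N = 13 observations and assign midranks.
sorted (value, group, rank): (7,G1,1), (8,G2,2), (11,G2,3), (14,G3,4), (15,G1,5), (19,G1,6.5), (19,G2,6.5), (21,G3,8), (22,G2,9), (23,G1,10.5), (23,G3,10.5), (25,G2,12), (26,G3,13)
Step 2: Sum ranks within each group.
R_1 = 23 (n_1 = 4)
R_2 = 32.5 (n_2 = 5)
R_3 = 35.5 (n_3 = 4)
Step 3: H = 12/(N(N+1)) * sum(R_i^2/n_i) - 3(N+1)
     = 12/(13*14) * (23^2/4 + 32.5^2/5 + 35.5^2/4) - 3*14
     = 0.065934 * 658.562 - 42
     = 1.421703.
Step 4: Ties present; correction factor C = 1 - 12/(13^3 - 13) = 0.994505. Corrected H = 1.421703 / 0.994505 = 1.429558.
Step 5: Under H0, H ~ chi^2(2); p-value = 0.489300.
Step 6: alpha = 0.05. fail to reject H0.

H = 1.4296, df = 2, p = 0.489300, fail to reject H0.


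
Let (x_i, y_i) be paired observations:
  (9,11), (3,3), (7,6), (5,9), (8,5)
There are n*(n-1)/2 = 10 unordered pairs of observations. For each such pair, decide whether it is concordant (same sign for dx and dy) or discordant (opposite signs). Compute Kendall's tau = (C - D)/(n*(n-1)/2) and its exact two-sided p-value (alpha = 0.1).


Step 1: Enumerate the 10 unordered pairs (i,j) with i<j and classify each by sign(x_j-x_i) * sign(y_j-y_i).
  (1,2):dx=-6,dy=-8->C; (1,3):dx=-2,dy=-5->C; (1,4):dx=-4,dy=-2->C; (1,5):dx=-1,dy=-6->C
  (2,3):dx=+4,dy=+3->C; (2,4):dx=+2,dy=+6->C; (2,5):dx=+5,dy=+2->C; (3,4):dx=-2,dy=+3->D
  (3,5):dx=+1,dy=-1->D; (4,5):dx=+3,dy=-4->D
Step 2: C = 7, D = 3, total pairs = 10.
Step 3: tau = (C - D)/(n(n-1)/2) = (7 - 3)/10 = 0.400000.
Step 4: Exact two-sided p-value (enumerate n! = 120 permutations of y under H0): p = 0.483333.
Step 5: alpha = 0.1. fail to reject H0.

tau_b = 0.4000 (C=7, D=3), p = 0.483333, fail to reject H0.


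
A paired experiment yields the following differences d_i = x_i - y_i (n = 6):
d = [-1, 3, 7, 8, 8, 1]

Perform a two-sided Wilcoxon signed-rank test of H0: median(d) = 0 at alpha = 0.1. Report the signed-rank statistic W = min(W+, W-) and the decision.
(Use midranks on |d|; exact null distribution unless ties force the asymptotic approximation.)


Step 1: Drop any zero differences (none here) and take |d_i|.
|d| = [1, 3, 7, 8, 8, 1]
Step 2: Midrank |d_i| (ties get averaged ranks).
ranks: |1|->1.5, |3|->3, |7|->4, |8|->5.5, |8|->5.5, |1|->1.5
Step 3: Attach original signs; sum ranks with positive sign and with negative sign.
W+ = 3 + 4 + 5.5 + 5.5 + 1.5 = 19.5
W- = 1.5 = 1.5
(Check: W+ + W- = 21 should equal n(n+1)/2 = 21.)
Step 4: Test statistic W = min(W+, W-) = 1.5.
Step 5: Ties in |d|, so use the tie-corrected normal approximation.
        E[W] = n(n+1)/4 = 6*7/4 = 10.5.
        Tie groups: |d|=1 (t=2), |d|=8 (t=2); sum(t^3 - t) = 12.
        Var[W] = n(n+1)(2n+1)/24 - sum(t^3-t)/48 = 546/24 - 12/48 = 22.5.
        z = (W - E[W]) / sqrt(Var[W]) = (1.5 - 10.5) / 4.7434 = -1.8974.
        Two-sided p = 2*Phi(z) = 0.057780.
Step 6: alpha = 0.1. reject H0.

W+ = 19.5, W- = 1.5, W = min = 1.5, p = 0.057780, reject H0.


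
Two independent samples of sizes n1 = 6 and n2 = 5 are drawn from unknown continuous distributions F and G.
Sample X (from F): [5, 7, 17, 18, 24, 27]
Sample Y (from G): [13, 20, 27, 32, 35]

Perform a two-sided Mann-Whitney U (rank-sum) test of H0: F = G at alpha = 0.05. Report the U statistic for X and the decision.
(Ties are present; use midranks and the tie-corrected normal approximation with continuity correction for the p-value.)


Step 1: Combine and sort all 11 observations; assign midranks.
sorted (value, group): (5,X), (7,X), (13,Y), (17,X), (18,X), (20,Y), (24,X), (27,X), (27,Y), (32,Y), (35,Y)
ranks: 5->1, 7->2, 13->3, 17->4, 18->5, 20->6, 24->7, 27->8.5, 27->8.5, 32->10, 35->11
Step 2: Rank sum for X: R1 = 1 + 2 + 4 + 5 + 7 + 8.5 = 27.5.
Step 3: U_X = R1 - n1(n1+1)/2 = 27.5 - 6*7/2 = 27.5 - 21 = 6.5.
       U_Y = n1*n2 - U_X = 30 - 6.5 = 23.5.
Step 4: Ties are present, so use the tie-corrected normal approximation (with continuity correction) for the p-value.
Step 5: p-value = 0.143215; compare to alpha = 0.05. fail to reject H0.

U_X = 6.5, p = 0.143215, fail to reject H0 at alpha = 0.05.


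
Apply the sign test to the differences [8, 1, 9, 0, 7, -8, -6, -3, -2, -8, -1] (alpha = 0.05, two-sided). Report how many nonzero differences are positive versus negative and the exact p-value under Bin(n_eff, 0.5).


Step 1: Discard zero differences. Original n = 11; n_eff = number of nonzero differences = 10.
Nonzero differences (with sign): +8, +1, +9, +7, -8, -6, -3, -2, -8, -1
Step 2: Count signs: positive = 4, negative = 6.
Step 3: Under H0: P(positive) = 0.5, so the number of positives S ~ Bin(10, 0.5).
Step 4: Two-sided exact p-value = sum of Bin(10,0.5) probabilities at or below the observed probability = 0.753906.
Step 5: alpha = 0.05. fail to reject H0.

n_eff = 10, pos = 4, neg = 6, p = 0.753906, fail to reject H0.


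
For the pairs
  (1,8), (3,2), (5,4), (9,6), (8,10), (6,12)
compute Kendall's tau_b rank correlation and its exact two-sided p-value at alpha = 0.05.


Step 1: Enumerate the 15 unordered pairs (i,j) with i<j and classify each by sign(x_j-x_i) * sign(y_j-y_i).
  (1,2):dx=+2,dy=-6->D; (1,3):dx=+4,dy=-4->D; (1,4):dx=+8,dy=-2->D; (1,5):dx=+7,dy=+2->C
  (1,6):dx=+5,dy=+4->C; (2,3):dx=+2,dy=+2->C; (2,4):dx=+6,dy=+4->C; (2,5):dx=+5,dy=+8->C
  (2,6):dx=+3,dy=+10->C; (3,4):dx=+4,dy=+2->C; (3,5):dx=+3,dy=+6->C; (3,6):dx=+1,dy=+8->C
  (4,5):dx=-1,dy=+4->D; (4,6):dx=-3,dy=+6->D; (5,6):dx=-2,dy=+2->D
Step 2: C = 9, D = 6, total pairs = 15.
Step 3: tau = (C - D)/(n(n-1)/2) = (9 - 6)/15 = 0.200000.
Step 4: Exact two-sided p-value (enumerate n! = 720 permutations of y under H0): p = 0.719444.
Step 5: alpha = 0.05. fail to reject H0.

tau_b = 0.2000 (C=9, D=6), p = 0.719444, fail to reject H0.


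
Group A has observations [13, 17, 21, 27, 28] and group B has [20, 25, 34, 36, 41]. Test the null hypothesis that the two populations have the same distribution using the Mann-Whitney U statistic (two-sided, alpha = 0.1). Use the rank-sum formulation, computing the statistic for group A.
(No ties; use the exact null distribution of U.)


Step 1: Combine and sort all 10 observations; assign midranks.
sorted (value, group): (13,X), (17,X), (20,Y), (21,X), (25,Y), (27,X), (28,X), (34,Y), (36,Y), (41,Y)
ranks: 13->1, 17->2, 20->3, 21->4, 25->5, 27->6, 28->7, 34->8, 36->9, 41->10
Step 2: Rank sum for X: R1 = 1 + 2 + 4 + 6 + 7 = 20.
Step 3: U_X = R1 - n1(n1+1)/2 = 20 - 5*6/2 = 20 - 15 = 5.
       U_Y = n1*n2 - U_X = 25 - 5 = 20.
Step 4: No ties, so the exact null distribution of U (based on enumerating the C(10,5) = 252 equally likely rank assignments) gives the two-sided p-value.
Step 5: p-value = 0.150794; compare to alpha = 0.1. fail to reject H0.

U_X = 5, p = 0.150794, fail to reject H0 at alpha = 0.1.


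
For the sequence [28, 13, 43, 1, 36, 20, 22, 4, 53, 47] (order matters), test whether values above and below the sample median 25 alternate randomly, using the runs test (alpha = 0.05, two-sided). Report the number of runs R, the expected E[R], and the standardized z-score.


Step 1: Compute median = 25; label A = above, B = below.
Labels in order: ABABABBBAA  (n_A = 5, n_B = 5)
Step 2: Count runs R = 7.
Step 3: Under H0 (random ordering), E[R] = 2*n_A*n_B/(n_A+n_B) + 1 = 2*5*5/10 + 1 = 6.0000.
        Var[R] = 2*n_A*n_B*(2*n_A*n_B - n_A - n_B) / ((n_A+n_B)^2 * (n_A+n_B-1)) = 2000/900 = 2.2222.
        SD[R] = 1.4907.
Step 4: Continuity-corrected z = (R - 0.5 - E[R]) / SD[R] = (7 - 0.5 - 6.0000) / 1.4907 = 0.3354.
Step 5: Two-sided p-value via normal approximation = 2*(1 - Phi(|z|)) = 0.737316.
Step 6: alpha = 0.05. fail to reject H0.

R = 7, z = 0.3354, p = 0.737316, fail to reject H0.


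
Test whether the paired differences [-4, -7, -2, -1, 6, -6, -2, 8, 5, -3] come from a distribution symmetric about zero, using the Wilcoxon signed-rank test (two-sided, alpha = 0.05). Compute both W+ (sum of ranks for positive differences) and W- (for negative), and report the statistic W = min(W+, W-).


Step 1: Drop any zero differences (none here) and take |d_i|.
|d| = [4, 7, 2, 1, 6, 6, 2, 8, 5, 3]
Step 2: Midrank |d_i| (ties get averaged ranks).
ranks: |4|->5, |7|->9, |2|->2.5, |1|->1, |6|->7.5, |6|->7.5, |2|->2.5, |8|->10, |5|->6, |3|->4
Step 3: Attach original signs; sum ranks with positive sign and with negative sign.
W+ = 7.5 + 10 + 6 = 23.5
W- = 5 + 9 + 2.5 + 1 + 7.5 + 2.5 + 4 = 31.5
(Check: W+ + W- = 55 should equal n(n+1)/2 = 55.)
Step 4: Test statistic W = min(W+, W-) = 23.5.
Step 5: Ties in |d|, so use the tie-corrected normal approximation.
        E[W] = n(n+1)/4 = 10*11/4 = 27.5.
        Tie groups: |d|=2 (t=2), |d|=6 (t=2); sum(t^3 - t) = 12.
        Var[W] = n(n+1)(2n+1)/24 - sum(t^3-t)/48 = 2310/24 - 12/48 = 96.
        z = (W - E[W]) / sqrt(Var[W]) = (23.5 - 27.5) / 9.7980 = -0.4082.
        Two-sided p = 2*Phi(z) = 0.683091.
Step 6: alpha = 0.05. fail to reject H0.

W+ = 23.5, W- = 31.5, W = min = 23.5, p = 0.683091, fail to reject H0.


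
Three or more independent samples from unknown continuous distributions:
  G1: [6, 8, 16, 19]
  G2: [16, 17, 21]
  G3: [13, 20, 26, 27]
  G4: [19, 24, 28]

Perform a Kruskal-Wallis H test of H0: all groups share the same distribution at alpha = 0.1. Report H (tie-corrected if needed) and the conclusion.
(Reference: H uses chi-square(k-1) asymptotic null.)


Step 1: Combine all N = 14 observations and assign midranks.
sorted (value, group, rank): (6,G1,1), (8,G1,2), (13,G3,3), (16,G1,4.5), (16,G2,4.5), (17,G2,6), (19,G1,7.5), (19,G4,7.5), (20,G3,9), (21,G2,10), (24,G4,11), (26,G3,12), (27,G3,13), (28,G4,14)
Step 2: Sum ranks within each group.
R_1 = 15 (n_1 = 4)
R_2 = 20.5 (n_2 = 3)
R_3 = 37 (n_3 = 4)
R_4 = 32.5 (n_4 = 3)
Step 3: H = 12/(N(N+1)) * sum(R_i^2/n_i) - 3(N+1)
     = 12/(14*15) * (15^2/4 + 20.5^2/3 + 37^2/4 + 32.5^2/3) - 3*15
     = 0.057143 * 890.667 - 45
     = 5.895238.
Step 4: Ties present; correction factor C = 1 - 12/(14^3 - 14) = 0.995604. Corrected H = 5.895238 / 0.995604 = 5.921266.
Step 5: Under H0, H ~ chi^2(3); p-value = 0.115504.
Step 6: alpha = 0.1. fail to reject H0.

H = 5.9213, df = 3, p = 0.115504, fail to reject H0.


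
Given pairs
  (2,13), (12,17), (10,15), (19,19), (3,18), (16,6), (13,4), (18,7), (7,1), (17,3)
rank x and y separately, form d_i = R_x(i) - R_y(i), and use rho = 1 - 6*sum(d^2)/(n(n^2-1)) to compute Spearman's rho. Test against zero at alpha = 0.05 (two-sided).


Step 1: Rank x and y separately (midranks; no ties here).
rank(x): 2->1, 12->5, 10->4, 19->10, 3->2, 16->7, 13->6, 18->9, 7->3, 17->8
rank(y): 13->6, 17->8, 15->7, 19->10, 18->9, 6->4, 4->3, 7->5, 1->1, 3->2
Step 2: d_i = R_x(i) - R_y(i); compute d_i^2.
  (1-6)^2=25, (5-8)^2=9, (4-7)^2=9, (10-10)^2=0, (2-9)^2=49, (7-4)^2=9, (6-3)^2=9, (9-5)^2=16, (3-1)^2=4, (8-2)^2=36
sum(d^2) = 166.
Step 3: rho = 1 - 6*166 / (10*(10^2 - 1)) = 1 - 996/990 = -0.006061.
Step 4: Under H0, t = rho * sqrt((n-2)/(1-rho^2)) = -0.0171 ~ t(8).
Step 5: Two-sided p-value from the t-distribution with 8 df = 0.986743.
Step 6: alpha = 0.05. fail to reject H0.

rho = -0.0061, p = 0.986743, fail to reject H0 at alpha = 0.05.


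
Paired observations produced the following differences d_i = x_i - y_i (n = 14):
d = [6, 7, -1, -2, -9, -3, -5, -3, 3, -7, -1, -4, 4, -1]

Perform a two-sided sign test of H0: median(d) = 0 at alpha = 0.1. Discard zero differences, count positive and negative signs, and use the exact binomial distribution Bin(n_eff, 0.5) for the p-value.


Step 1: Discard zero differences. Original n = 14; n_eff = number of nonzero differences = 14.
Nonzero differences (with sign): +6, +7, -1, -2, -9, -3, -5, -3, +3, -7, -1, -4, +4, -1
Step 2: Count signs: positive = 4, negative = 10.
Step 3: Under H0: P(positive) = 0.5, so the number of positives S ~ Bin(14, 0.5).
Step 4: Two-sided exact p-value = sum of Bin(14,0.5) probabilities at or below the observed probability = 0.179565.
Step 5: alpha = 0.1. fail to reject H0.

n_eff = 14, pos = 4, neg = 10, p = 0.179565, fail to reject H0.


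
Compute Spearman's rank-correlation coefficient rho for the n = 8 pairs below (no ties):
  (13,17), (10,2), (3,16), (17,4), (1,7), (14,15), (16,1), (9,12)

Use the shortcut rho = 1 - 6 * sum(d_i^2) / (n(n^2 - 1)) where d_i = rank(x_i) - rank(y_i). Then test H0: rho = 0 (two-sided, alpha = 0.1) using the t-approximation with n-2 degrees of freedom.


Step 1: Rank x and y separately (midranks; no ties here).
rank(x): 13->5, 10->4, 3->2, 17->8, 1->1, 14->6, 16->7, 9->3
rank(y): 17->8, 2->2, 16->7, 4->3, 7->4, 15->6, 1->1, 12->5
Step 2: d_i = R_x(i) - R_y(i); compute d_i^2.
  (5-8)^2=9, (4-2)^2=4, (2-7)^2=25, (8-3)^2=25, (1-4)^2=9, (6-6)^2=0, (7-1)^2=36, (3-5)^2=4
sum(d^2) = 112.
Step 3: rho = 1 - 6*112 / (8*(8^2 - 1)) = 1 - 672/504 = -0.333333.
Step 4: Under H0, t = rho * sqrt((n-2)/(1-rho^2)) = -0.8660 ~ t(6).
Step 5: Two-sided p-value from the t-distribution with 6 df = 0.419753.
Step 6: alpha = 0.1. fail to reject H0.

rho = -0.3333, p = 0.419753, fail to reject H0 at alpha = 0.1.


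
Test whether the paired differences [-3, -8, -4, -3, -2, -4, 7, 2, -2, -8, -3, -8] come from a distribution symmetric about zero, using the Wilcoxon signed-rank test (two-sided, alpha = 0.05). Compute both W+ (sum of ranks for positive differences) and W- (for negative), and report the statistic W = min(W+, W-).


Step 1: Drop any zero differences (none here) and take |d_i|.
|d| = [3, 8, 4, 3, 2, 4, 7, 2, 2, 8, 3, 8]
Step 2: Midrank |d_i| (ties get averaged ranks).
ranks: |3|->5, |8|->11, |4|->7.5, |3|->5, |2|->2, |4|->7.5, |7|->9, |2|->2, |2|->2, |8|->11, |3|->5, |8|->11
Step 3: Attach original signs; sum ranks with positive sign and with negative sign.
W+ = 9 + 2 = 11
W- = 5 + 11 + 7.5 + 5 + 2 + 7.5 + 2 + 11 + 5 + 11 = 67
(Check: W+ + W- = 78 should equal n(n+1)/2 = 78.)
Step 4: Test statistic W = min(W+, W-) = 11.
Step 5: Ties in |d|, so use the tie-corrected normal approximation.
        E[W] = n(n+1)/4 = 12*13/4 = 39.
        Tie groups: |d|=2 (t=3), |d|=3 (t=3), |d|=4 (t=2), |d|=8 (t=3); sum(t^3 - t) = 78.
        Var[W] = n(n+1)(2n+1)/24 - sum(t^3-t)/48 = 3900/24 - 78/48 = 160.875.
        z = (W - E[W]) / sqrt(Var[W]) = (11 - 39) / 12.6837 = -2.2076.
        Two-sided p = 2*Phi(z) = 0.027275.
Step 6: alpha = 0.05. reject H0.

W+ = 11, W- = 67, W = min = 11, p = 0.027275, reject H0.


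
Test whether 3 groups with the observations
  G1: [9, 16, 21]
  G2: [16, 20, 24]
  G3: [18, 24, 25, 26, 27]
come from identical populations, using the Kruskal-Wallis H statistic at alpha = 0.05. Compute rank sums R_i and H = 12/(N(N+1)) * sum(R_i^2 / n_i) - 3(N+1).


Step 1: Combine all N = 11 observations and assign midranks.
sorted (value, group, rank): (9,G1,1), (16,G1,2.5), (16,G2,2.5), (18,G3,4), (20,G2,5), (21,G1,6), (24,G2,7.5), (24,G3,7.5), (25,G3,9), (26,G3,10), (27,G3,11)
Step 2: Sum ranks within each group.
R_1 = 9.5 (n_1 = 3)
R_2 = 15 (n_2 = 3)
R_3 = 41.5 (n_3 = 5)
Step 3: H = 12/(N(N+1)) * sum(R_i^2/n_i) - 3(N+1)
     = 12/(11*12) * (9.5^2/3 + 15^2/3 + 41.5^2/5) - 3*12
     = 0.090909 * 449.533 - 36
     = 4.866667.
Step 4: Ties present; correction factor C = 1 - 12/(11^3 - 11) = 0.990909. Corrected H = 4.866667 / 0.990909 = 4.911315.
Step 5: Under H0, H ~ chi^2(2); p-value = 0.085807.
Step 6: alpha = 0.05. fail to reject H0.

H = 4.9113, df = 2, p = 0.085807, fail to reject H0.


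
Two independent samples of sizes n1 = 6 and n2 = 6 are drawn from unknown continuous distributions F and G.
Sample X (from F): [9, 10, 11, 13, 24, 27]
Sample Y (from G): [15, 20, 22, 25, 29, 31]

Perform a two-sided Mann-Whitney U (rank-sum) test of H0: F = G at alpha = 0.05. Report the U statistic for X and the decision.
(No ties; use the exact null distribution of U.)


Step 1: Combine and sort all 12 observations; assign midranks.
sorted (value, group): (9,X), (10,X), (11,X), (13,X), (15,Y), (20,Y), (22,Y), (24,X), (25,Y), (27,X), (29,Y), (31,Y)
ranks: 9->1, 10->2, 11->3, 13->4, 15->5, 20->6, 22->7, 24->8, 25->9, 27->10, 29->11, 31->12
Step 2: Rank sum for X: R1 = 1 + 2 + 3 + 4 + 8 + 10 = 28.
Step 3: U_X = R1 - n1(n1+1)/2 = 28 - 6*7/2 = 28 - 21 = 7.
       U_Y = n1*n2 - U_X = 36 - 7 = 29.
Step 4: No ties, so the exact null distribution of U (based on enumerating the C(12,6) = 924 equally likely rank assignments) gives the two-sided p-value.
Step 5: p-value = 0.093074; compare to alpha = 0.05. fail to reject H0.

U_X = 7, p = 0.093074, fail to reject H0 at alpha = 0.05.


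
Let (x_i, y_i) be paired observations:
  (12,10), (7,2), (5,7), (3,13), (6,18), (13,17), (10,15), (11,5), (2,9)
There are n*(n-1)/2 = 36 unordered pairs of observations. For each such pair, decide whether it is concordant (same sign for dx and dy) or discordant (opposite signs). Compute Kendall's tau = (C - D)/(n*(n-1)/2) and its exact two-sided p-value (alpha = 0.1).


Step 1: Enumerate the 36 unordered pairs (i,j) with i<j and classify each by sign(x_j-x_i) * sign(y_j-y_i).
  (1,2):dx=-5,dy=-8->C; (1,3):dx=-7,dy=-3->C; (1,4):dx=-9,dy=+3->D; (1,5):dx=-6,dy=+8->D
  (1,6):dx=+1,dy=+7->C; (1,7):dx=-2,dy=+5->D; (1,8):dx=-1,dy=-5->C; (1,9):dx=-10,dy=-1->C
  (2,3):dx=-2,dy=+5->D; (2,4):dx=-4,dy=+11->D; (2,5):dx=-1,dy=+16->D; (2,6):dx=+6,dy=+15->C
  (2,7):dx=+3,dy=+13->C; (2,8):dx=+4,dy=+3->C; (2,9):dx=-5,dy=+7->D; (3,4):dx=-2,dy=+6->D
  (3,5):dx=+1,dy=+11->C; (3,6):dx=+8,dy=+10->C; (3,7):dx=+5,dy=+8->C; (3,8):dx=+6,dy=-2->D
  (3,9):dx=-3,dy=+2->D; (4,5):dx=+3,dy=+5->C; (4,6):dx=+10,dy=+4->C; (4,7):dx=+7,dy=+2->C
  (4,8):dx=+8,dy=-8->D; (4,9):dx=-1,dy=-4->C; (5,6):dx=+7,dy=-1->D; (5,7):dx=+4,dy=-3->D
  (5,8):dx=+5,dy=-13->D; (5,9):dx=-4,dy=-9->C; (6,7):dx=-3,dy=-2->C; (6,8):dx=-2,dy=-12->C
  (6,9):dx=-11,dy=-8->C; (7,8):dx=+1,dy=-10->D; (7,9):dx=-8,dy=-6->C; (8,9):dx=-9,dy=+4->D
Step 2: C = 20, D = 16, total pairs = 36.
Step 3: tau = (C - D)/(n(n-1)/2) = (20 - 16)/36 = 0.111111.
Step 4: Exact two-sided p-value (enumerate n! = 362880 permutations of y under H0): p = 0.761414.
Step 5: alpha = 0.1. fail to reject H0.

tau_b = 0.1111 (C=20, D=16), p = 0.761414, fail to reject H0.


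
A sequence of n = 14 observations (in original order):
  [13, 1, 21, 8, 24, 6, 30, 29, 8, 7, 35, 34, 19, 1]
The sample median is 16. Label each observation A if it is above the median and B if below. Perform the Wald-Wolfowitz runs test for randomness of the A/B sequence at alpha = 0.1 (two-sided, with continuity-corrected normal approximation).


Step 1: Compute median = 16; label A = above, B = below.
Labels in order: BBABABAABBAAAB  (n_A = 7, n_B = 7)
Step 2: Count runs R = 9.
Step 3: Under H0 (random ordering), E[R] = 2*n_A*n_B/(n_A+n_B) + 1 = 2*7*7/14 + 1 = 8.0000.
        Var[R] = 2*n_A*n_B*(2*n_A*n_B - n_A - n_B) / ((n_A+n_B)^2 * (n_A+n_B-1)) = 8232/2548 = 3.2308.
        SD[R] = 1.7974.
Step 4: Continuity-corrected z = (R - 0.5 - E[R]) / SD[R] = (9 - 0.5 - 8.0000) / 1.7974 = 0.2782.
Step 5: Two-sided p-value via normal approximation = 2*(1 - Phi(|z|)) = 0.780879.
Step 6: alpha = 0.1. fail to reject H0.

R = 9, z = 0.2782, p = 0.780879, fail to reject H0.


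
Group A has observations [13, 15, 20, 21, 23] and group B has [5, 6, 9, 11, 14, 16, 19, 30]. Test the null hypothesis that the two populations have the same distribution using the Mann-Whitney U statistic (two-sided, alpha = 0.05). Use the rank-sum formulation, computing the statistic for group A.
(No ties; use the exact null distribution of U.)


Step 1: Combine and sort all 13 observations; assign midranks.
sorted (value, group): (5,Y), (6,Y), (9,Y), (11,Y), (13,X), (14,Y), (15,X), (16,Y), (19,Y), (20,X), (21,X), (23,X), (30,Y)
ranks: 5->1, 6->2, 9->3, 11->4, 13->5, 14->6, 15->7, 16->8, 19->9, 20->10, 21->11, 23->12, 30->13
Step 2: Rank sum for X: R1 = 5 + 7 + 10 + 11 + 12 = 45.
Step 3: U_X = R1 - n1(n1+1)/2 = 45 - 5*6/2 = 45 - 15 = 30.
       U_Y = n1*n2 - U_X = 40 - 30 = 10.
Step 4: No ties, so the exact null distribution of U (based on enumerating the C(13,5) = 1287 equally likely rank assignments) gives the two-sided p-value.
Step 5: p-value = 0.170940; compare to alpha = 0.05. fail to reject H0.

U_X = 30, p = 0.170940, fail to reject H0 at alpha = 0.05.


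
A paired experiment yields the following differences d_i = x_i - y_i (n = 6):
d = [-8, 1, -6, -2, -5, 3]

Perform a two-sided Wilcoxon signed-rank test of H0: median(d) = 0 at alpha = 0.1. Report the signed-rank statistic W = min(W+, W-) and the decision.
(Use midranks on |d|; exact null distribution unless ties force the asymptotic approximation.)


Step 1: Drop any zero differences (none here) and take |d_i|.
|d| = [8, 1, 6, 2, 5, 3]
Step 2: Midrank |d_i| (ties get averaged ranks).
ranks: |8|->6, |1|->1, |6|->5, |2|->2, |5|->4, |3|->3
Step 3: Attach original signs; sum ranks with positive sign and with negative sign.
W+ = 1 + 3 = 4
W- = 6 + 5 + 2 + 4 = 17
(Check: W+ + W- = 21 should equal n(n+1)/2 = 21.)
Step 4: Test statistic W = min(W+, W-) = 4.
Step 5: No ties, so the exact null distribution over the 2^6 = 64 sign assignments gives the two-sided p-value = 0.218750.
Step 6: alpha = 0.1. fail to reject H0.

W+ = 4, W- = 17, W = min = 4, p = 0.218750, fail to reject H0.


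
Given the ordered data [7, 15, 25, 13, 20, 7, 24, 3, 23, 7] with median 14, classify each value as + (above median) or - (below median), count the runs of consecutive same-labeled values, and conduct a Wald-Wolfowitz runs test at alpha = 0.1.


Step 1: Compute median = 14; label A = above, B = below.
Labels in order: BAABABABAB  (n_A = 5, n_B = 5)
Step 2: Count runs R = 9.
Step 3: Under H0 (random ordering), E[R] = 2*n_A*n_B/(n_A+n_B) + 1 = 2*5*5/10 + 1 = 6.0000.
        Var[R] = 2*n_A*n_B*(2*n_A*n_B - n_A - n_B) / ((n_A+n_B)^2 * (n_A+n_B-1)) = 2000/900 = 2.2222.
        SD[R] = 1.4907.
Step 4: Continuity-corrected z = (R - 0.5 - E[R]) / SD[R] = (9 - 0.5 - 6.0000) / 1.4907 = 1.6771.
Step 5: Two-sided p-value via normal approximation = 2*(1 - Phi(|z|)) = 0.093533.
Step 6: alpha = 0.1. reject H0.

R = 9, z = 1.6771, p = 0.093533, reject H0.
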